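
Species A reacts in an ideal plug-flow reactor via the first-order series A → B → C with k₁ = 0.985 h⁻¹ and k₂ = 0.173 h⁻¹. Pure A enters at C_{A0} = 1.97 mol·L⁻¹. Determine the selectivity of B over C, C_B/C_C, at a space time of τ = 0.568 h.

18.3

Solving the coupled first-order balances gives C_B(τ) = [k₁/(k₂−k₁)]·C_{A0}·(e^(−k₁τ) − e^(−k₂τ)).
e^(−k₁τ) = e^(−0.985×0.568) = e^(−0.5595) = 0.5715; e^(−k₂τ) = e^(−0.09826) = 0.9064.
C_B = 0.985×1.97/(0.173−0.985) × (0.5715−0.9064) = (-2.390)×(-0.3349) = 0.8003 mol·L⁻¹.
C_A = C_{A0}e^(−k₁τ) = 1.126 mol·L⁻¹, so C_C = C_{A0}−C_A−C_B = 0.04381 mol·L⁻¹; C_B/C_C = 18.3.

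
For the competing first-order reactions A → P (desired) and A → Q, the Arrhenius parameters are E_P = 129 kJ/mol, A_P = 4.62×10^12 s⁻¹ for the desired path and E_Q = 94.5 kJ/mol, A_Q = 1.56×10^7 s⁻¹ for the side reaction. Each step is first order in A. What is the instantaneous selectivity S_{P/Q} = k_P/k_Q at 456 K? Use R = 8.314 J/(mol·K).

33.1

Since both paths have the same order in A, the concentration cancels and S_{P/Q} = k_P/k_Q = (A_P/A_Q)·exp[(E_Q−E_P)/(RT)].
(E_Q−E_P)/(RT) = (94.5−129)×10³/(8.314×456) = -34500/3791 = -9.100.
k_P/k_Q = (4.62×10^12/1.56×10^7)·exp(-9.100) = 2.962×10^5 × 1.117×10^-4 = 33.1.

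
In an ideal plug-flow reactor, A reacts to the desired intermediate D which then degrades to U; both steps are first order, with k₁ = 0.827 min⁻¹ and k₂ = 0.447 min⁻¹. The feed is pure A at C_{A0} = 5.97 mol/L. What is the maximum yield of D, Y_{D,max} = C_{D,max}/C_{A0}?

0.485

For a first-order series the maximum intermediate yield is C_{D,max}/C_{A0} = (k₁/k₂)^[k₂/(k₂−k₁)].
= (0.827/0.447)^(0.447/(0.447−0.827)) = (1.850)^(-1.176) = 0.4849.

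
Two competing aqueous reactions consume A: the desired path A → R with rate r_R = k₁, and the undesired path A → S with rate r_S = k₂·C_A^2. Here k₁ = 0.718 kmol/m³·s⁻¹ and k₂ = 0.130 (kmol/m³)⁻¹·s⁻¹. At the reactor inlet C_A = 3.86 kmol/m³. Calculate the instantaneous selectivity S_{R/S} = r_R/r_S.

0.371

S_{R/S} = r_R/r_S = (k₁)/(k₂·C_A^2) = (k₁/k₂)·C_A^-2.
= (0.718) / (0.130×3.860^2) = 0.7180/1.937 = 0.371.
The undesired path is higher order in A, so low C_A (CSTR or dilute feed) favours R.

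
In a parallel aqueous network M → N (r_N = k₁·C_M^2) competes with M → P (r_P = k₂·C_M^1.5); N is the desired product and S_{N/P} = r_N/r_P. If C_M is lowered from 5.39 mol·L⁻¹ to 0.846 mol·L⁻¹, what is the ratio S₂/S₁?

S_{N/P} = (k₁/k₂)·C_M^0.5, so S₂/S₁ = (C_{M,2}/C_{M,1})^0.5.
= (0.846/5.39)^0.5 = (0.1570)^0.5 = 0.396.

0.396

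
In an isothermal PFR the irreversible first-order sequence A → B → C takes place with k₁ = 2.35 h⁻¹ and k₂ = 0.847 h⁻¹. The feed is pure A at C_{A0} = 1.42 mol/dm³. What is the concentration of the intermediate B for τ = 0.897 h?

Solving the coupled first-order balances gives C_B(τ) = [k₁/(k₂−k₁)]·C_{A0}·(e^(−k₁τ) − e^(−k₂τ)).
e^(−k₁τ) = e^(−2.35×0.897) = e^(−2.108) = 0.1215; e^(−k₂τ) = e^(−0.7598) = 0.4678.
C_B = 2.35×1.42/(0.847−2.35) × (0.1215−0.4678) = (-2.220)×(-0.3463) = 0.7688 mol/dm³.

0.769 mol/dm³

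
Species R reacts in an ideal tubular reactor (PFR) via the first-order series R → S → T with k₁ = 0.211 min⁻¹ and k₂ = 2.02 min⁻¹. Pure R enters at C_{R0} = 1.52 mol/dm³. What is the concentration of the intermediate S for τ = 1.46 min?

Solving the coupled first-order balances gives C_S(τ) = [k₁/(k₂−k₁)]·C_{R0}·(e^(−k₁τ) − e^(−k₂τ)).
e^(−k₁τ) = e^(−0.211×1.46) = e^(−0.3081) = 0.7349; e^(−k₂τ) = e^(−2.949) = 0.05238.
C_S = 0.211×1.52/(2.02−0.211) × (0.7349−0.05238) = 0.1773×0.6825 = 0.1210 mol/dm³.

0.121 mol/dm³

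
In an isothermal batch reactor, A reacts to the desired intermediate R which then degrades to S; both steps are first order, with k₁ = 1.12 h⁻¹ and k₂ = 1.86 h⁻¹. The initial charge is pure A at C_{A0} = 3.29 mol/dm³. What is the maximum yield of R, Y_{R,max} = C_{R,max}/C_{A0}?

For a first-order series the maximum intermediate yield is C_{R,max}/C_{A0} = (k₁/k₂)^[k₂/(k₂−k₁)].
= (1.12/1.86)^(1.86/(1.86−1.12)) = (0.6022)^(2.514) = 0.2794.

0.279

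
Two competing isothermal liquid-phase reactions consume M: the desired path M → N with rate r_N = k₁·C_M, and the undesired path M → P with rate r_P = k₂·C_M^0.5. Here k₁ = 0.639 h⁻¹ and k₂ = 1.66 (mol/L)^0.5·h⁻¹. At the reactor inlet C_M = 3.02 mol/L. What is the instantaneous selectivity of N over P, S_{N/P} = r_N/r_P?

S_{N/P} = r_N/r_P = (k₁·C_M)/(k₂·C_M^0.5) = (k₁/k₂)·C_M^0.5.
= (0.639×3.020) / (1.66×3.020^0.5) = 1.930/2.885 = 0.669.
Since the desired path is higher order in M, keeping C_M high (PFR or concentrated feed) favours N.

0.669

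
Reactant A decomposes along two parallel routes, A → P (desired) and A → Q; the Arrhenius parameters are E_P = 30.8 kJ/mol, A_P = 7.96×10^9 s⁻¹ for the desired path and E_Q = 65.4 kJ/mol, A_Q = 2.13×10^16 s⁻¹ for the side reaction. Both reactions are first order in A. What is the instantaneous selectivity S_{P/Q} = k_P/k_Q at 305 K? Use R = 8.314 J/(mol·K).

With equal orders, S_{P/Q} = k_P/k_Q = (A_P/A_Q)·exp[(E_Q−E_P)/(RT)].
(E_Q−E_P)/(RT) = (65.4−30.8)×10³/(8.314×305) = 34600/2536 = 13.64.
k_P/k_Q = (7.96×10^9/2.13×10^16)·exp(13.64) = 3.737×10^-7 × 8.430×10^5 = 0.315.
Since E_P < E_Q, lowering the temperature improves selectivity toward P.

0.315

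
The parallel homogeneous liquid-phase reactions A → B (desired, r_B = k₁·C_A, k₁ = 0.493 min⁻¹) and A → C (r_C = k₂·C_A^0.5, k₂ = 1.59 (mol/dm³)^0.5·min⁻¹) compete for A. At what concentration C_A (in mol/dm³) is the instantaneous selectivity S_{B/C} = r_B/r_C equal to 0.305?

S_{B/C} = (k₁/k₂)·C_A^0.5 ⇒ C_A = (S·k₂/k₁)^(2).
= (0.305×1.59/0.493)^(2) = (0.9837)^(2) = 0.968 mol/dm³.

0.968 mol/dm³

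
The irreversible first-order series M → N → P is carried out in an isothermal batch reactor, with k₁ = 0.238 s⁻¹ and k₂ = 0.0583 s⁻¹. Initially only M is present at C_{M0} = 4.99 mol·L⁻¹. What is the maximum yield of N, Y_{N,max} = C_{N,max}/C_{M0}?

For a first-order series the maximum intermediate yield is C_{N,max}/C_{M0} = (k₁/k₂)^[k₂/(k₂−k₁)].
= (0.238/0.0583)^(0.0583/(0.0583−0.238)) = (4.082)^(-0.3244) = 0.6336.

0.634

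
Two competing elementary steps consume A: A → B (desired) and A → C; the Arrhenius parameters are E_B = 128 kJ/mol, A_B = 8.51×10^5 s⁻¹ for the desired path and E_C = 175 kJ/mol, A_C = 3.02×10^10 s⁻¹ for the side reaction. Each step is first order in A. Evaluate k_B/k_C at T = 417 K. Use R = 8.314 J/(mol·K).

21.8

Since both paths have the same order in A, the concentration cancels and S_{B/C} = k_B/k_C = (A_B/A_C)·exp[(E_C−E_B)/(RT)].
(E_C−E_B)/(RT) = (175−128)×10³/(8.314×417) = 47000/3467 = 13.56.
k_B/k_C = (8.51×10^5/3.02×10^10)·exp(13.56) = 2.818×10^-5 × 7.719×10^5 = 21.8.
Since E_B < E_C, lowering the temperature improves selectivity toward B.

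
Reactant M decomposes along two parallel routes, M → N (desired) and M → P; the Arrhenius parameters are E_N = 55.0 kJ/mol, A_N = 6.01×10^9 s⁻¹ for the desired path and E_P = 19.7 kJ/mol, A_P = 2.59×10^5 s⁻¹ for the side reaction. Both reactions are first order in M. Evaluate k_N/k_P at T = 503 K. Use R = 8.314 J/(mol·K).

With equal orders, S_{N/P} = k_N/k_P = (A_N/A_P)·exp[(E_P−E_N)/(RT)].
(E_P−E_N)/(RT) = (19.7−55.0)×10³/(8.314×503) = -35300/4182 = -8.441.
k_N/k_P = (6.01×10^9/2.59×10^5)·exp(-8.441) = 23205 × 2.158×10^-4 = 5.01.
Since E_N > E_P, raising the temperature improves selectivity toward N.

5.01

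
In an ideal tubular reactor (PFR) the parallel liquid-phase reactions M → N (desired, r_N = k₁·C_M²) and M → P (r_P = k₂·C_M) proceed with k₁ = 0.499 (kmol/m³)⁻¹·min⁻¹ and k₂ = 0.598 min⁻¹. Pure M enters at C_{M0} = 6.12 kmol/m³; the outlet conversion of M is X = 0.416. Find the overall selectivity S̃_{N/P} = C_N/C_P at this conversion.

3.97

C_M = C_{M0}(1−X) = 3.574 kmol/m³.
Along a PFR/batch, dC_P/dC_M = −r_P/(r_N+r_P) = −k₂/(k₂+k₁·C_M).
Integrating from C_{M0} to C_M: C_P = (0.598/0.499)·ln[(0.598+0.499·6.12)/(0.598+0.499·3.57)] = 1.198·ln(3.652/2.381) = 0.5123 kmol/m³.
Then C_N = (C_{M0}−C_M) − C_P = 2.546 − 0.5123 = 2.034 kmol/m³.
S̃_{N/P} = C_N/C_P = 2.034/0.5123 = 3.97.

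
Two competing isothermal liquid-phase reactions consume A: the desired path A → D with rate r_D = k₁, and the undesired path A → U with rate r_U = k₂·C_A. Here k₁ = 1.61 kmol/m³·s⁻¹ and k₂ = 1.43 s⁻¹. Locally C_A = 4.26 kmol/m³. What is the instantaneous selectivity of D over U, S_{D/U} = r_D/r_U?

S_{D/U} = r_D/r_U = (k₁)/(k₂·C_A) = (k₁/k₂)·C_A⁻¹.
= (1.61) / (1.43×4.260) = 1.610/6.092 = 0.264.
The undesired path is higher order in A, so low C_A (CSTR or dilute feed) favours D.

0.264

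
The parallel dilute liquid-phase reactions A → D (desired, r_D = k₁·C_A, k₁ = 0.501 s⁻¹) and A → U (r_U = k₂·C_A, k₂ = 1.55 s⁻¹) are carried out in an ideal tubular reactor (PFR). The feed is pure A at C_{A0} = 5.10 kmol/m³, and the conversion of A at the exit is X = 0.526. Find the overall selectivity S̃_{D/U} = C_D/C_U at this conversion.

0.323

C_A = C_{A0}(1−X) = 2.417 kmol/m³.
Both paths are first order in A, so the instantaneous fraction to D is constant: dC_D/d(−C_A) = k₁/(k₁+k₂) = 0.2443.
C_D = 0.2443·(C_{A0}−C_A) = 0.2443×2.683 = 0.655 kmol/m³.
C_U = (C_{A0}−C_A)−C_D = 2.027 kmol/m³; S̃_{D/U} = 0.6553/2.027 = 0.323.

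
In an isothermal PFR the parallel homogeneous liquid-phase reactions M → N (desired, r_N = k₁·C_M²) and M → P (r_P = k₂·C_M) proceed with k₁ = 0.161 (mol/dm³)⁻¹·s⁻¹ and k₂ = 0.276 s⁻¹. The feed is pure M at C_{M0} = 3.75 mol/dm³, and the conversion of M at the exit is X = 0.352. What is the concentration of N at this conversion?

0.846 mol/dm³

C_M = C_{M0}(1−X) = 2.430 mol/dm³.
Along a PFR/batch, dC_P/dC_M = −r_P/(r_N+r_P) = −k₂/(k₂+k₁·C_M).
Integrating from C_{M0} to C_M: C_P = (0.276/0.161)·ln[(0.276+0.161·3.75)/(0.276+0.161·2.43)] = 1.714·ln(0.8798/0.6672) = 0.4740 mol/dm³.
Then C_N = (C_{M0}−C_M) − C_P = 1.320 − 0.4740 = 0.8460 mol/dm³.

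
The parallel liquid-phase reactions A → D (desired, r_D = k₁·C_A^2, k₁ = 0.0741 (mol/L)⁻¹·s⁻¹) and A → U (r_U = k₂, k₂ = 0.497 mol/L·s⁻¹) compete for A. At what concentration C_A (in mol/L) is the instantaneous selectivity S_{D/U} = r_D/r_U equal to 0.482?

S_{D/U} = (k₁/k₂)·C_A^2 ⇒ C_A = (S·k₂/k₁)^(0.5).
= (0.482×0.497/0.0741)^(0.5) = (3.233)^(0.5) = 1.80 mol/L.

1.80 mol/L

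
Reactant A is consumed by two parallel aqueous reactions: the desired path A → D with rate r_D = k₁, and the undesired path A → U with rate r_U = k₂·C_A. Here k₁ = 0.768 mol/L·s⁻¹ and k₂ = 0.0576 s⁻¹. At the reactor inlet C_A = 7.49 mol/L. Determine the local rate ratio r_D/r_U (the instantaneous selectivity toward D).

S_{D/U} = r_D/r_U = (k₁)/(k₂·C_A) = (k₁/k₂)·C_A⁻¹.
= (0.768) / (0.0576×7.490) = 0.7680/0.4314 = 1.78.
The undesired path is higher order in A, so low C_A (CSTR or dilute feed) favours D.

1.78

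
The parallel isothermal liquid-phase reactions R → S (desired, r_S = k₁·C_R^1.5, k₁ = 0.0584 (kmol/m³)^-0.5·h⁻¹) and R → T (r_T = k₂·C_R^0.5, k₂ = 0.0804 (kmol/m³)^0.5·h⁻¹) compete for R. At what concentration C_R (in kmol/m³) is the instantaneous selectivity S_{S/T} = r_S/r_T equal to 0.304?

0.419 kmol/m³

S_{S/T} = (k₁/k₂)·C_R ⇒ C_R = S·k₂/k₁.
= 0.304×0.0804/0.0584 = 0.419 kmol/m³.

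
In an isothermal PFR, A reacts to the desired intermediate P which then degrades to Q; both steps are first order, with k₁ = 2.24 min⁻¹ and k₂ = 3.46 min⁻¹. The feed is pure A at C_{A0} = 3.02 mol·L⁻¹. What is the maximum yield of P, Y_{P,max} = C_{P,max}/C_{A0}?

Evaluating C_P at τ_opt = ln(k₂/k₁)/(k₂−k₁) gives C_{P,max}/C_{A0} = (k₁/k₂)^[k₂/(k₂−k₁)].
= (2.24/3.46)^(3.46/(3.46−2.24)) = (0.6474)^(2.836) = 0.2914.

0.291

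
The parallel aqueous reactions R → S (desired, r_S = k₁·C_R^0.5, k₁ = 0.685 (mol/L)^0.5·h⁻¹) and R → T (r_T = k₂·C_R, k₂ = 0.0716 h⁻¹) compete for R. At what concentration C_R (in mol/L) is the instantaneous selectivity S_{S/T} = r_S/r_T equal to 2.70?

S_{S/T} = (k₁/k₂)·C_R^-0.5 ⇒ C_R = (S·k₂/k₁)^(-2).
= (2.70×0.0716/0.685)^(-2) = (0.2822)^(-2) = 12.6 mol/L.

12.6 mol/L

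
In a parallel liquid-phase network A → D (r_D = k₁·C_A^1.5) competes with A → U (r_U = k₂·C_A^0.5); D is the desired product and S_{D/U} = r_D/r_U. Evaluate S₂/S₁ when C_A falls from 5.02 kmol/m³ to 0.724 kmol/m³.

S_{D/U} = (k₁/k₂)·C_A, so S₂/S₁ = (C_{A,2}/C_{A,1}).
= 0.724/5.02 = 0.144.
Selectivity toward D falls as C_A falls — high-concentration operation is favoured.

0.144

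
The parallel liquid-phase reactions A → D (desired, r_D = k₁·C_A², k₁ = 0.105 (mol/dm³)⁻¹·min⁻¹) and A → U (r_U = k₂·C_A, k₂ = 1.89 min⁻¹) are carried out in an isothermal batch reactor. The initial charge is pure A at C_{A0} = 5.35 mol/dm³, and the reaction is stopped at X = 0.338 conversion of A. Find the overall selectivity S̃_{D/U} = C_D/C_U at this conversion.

0.246

C_A = C_{A0}(1−X) = 3.542 mol/dm³.
Along a PFR/batch, dC_U/dC_A = −r_U/(r_D+r_U) = −k₂/(k₂+k₁·C_A).
Integrating from C_{A0} to C_A: C_U = (1.89/0.105)·ln[(1.89+0.105·5.35)/(1.89+0.105·3.54)] = 18.00·ln(2.452/2.262) = 1.451 mol/dm³.
Then C_D = (C_{A0}−C_A) − C_U = 1.808 − 1.451 = 0.3574 mol/dm³.
S̃_{D/U} = C_D/C_U = 0.3574/1.451 = 0.246.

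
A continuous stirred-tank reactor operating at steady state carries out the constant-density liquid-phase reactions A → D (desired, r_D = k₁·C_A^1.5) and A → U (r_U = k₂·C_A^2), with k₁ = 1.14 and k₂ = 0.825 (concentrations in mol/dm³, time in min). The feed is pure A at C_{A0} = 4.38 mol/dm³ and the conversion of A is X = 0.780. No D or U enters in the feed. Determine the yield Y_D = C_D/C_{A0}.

Exit C_A = C_{A0}(1−X) = 4.38×0.220 = 0.9636 mol/dm³.
Rates in a CSTR are evaluated at the outlet concentration: r_D = 1.14×0.9636^1.5 = 1.078, r_U = 0.825×0.9636^2 = 0.7660.
Fraction of consumed A going to D: r_D/(r_D+r_U) = 0.5847.
C_D = 0.5847·C_{A0}·X = 0.5847×4.38×0.780 = 2.00 mol/dm³; Y_D = C_D/C_{A0} = 0.456.

0.456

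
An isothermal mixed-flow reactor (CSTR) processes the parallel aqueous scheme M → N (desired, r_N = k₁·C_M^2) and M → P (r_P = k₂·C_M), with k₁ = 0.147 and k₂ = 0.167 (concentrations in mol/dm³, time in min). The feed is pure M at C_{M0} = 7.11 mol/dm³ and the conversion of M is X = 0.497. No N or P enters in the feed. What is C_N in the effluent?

2.68 mol/dm³

Exit C_M = C_{M0}(1−X) = 7.11×0.503 = 3.576 mol/dm³.
A CSTR operates uniformly at the exit composition, giving r_N = 1.880 and r_P = 0.5972 (each k·C_M^n at C_M = 3.576).
Fraction of consumed M going to N: r_N/(r_N+r_P) = 0.7589.
C_N = 0.7589·C_{M0}·X = 0.7589×7.11×0.497 = 2.68 mol/dm³.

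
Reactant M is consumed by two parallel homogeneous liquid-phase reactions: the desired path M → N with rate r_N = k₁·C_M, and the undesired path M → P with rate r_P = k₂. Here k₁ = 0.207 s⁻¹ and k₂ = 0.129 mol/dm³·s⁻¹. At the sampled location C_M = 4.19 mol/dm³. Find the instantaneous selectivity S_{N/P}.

6.72

S_{N/P} = r_N/r_P = (k₁·C_M)/(k₂) = (k₁/k₂)·C_M.
= (0.207×4.190) / (0.129) = 0.8673/0.1290 = 6.72.
Since the desired path is higher order in M, keeping C_M high (PFR or concentrated feed) favours N.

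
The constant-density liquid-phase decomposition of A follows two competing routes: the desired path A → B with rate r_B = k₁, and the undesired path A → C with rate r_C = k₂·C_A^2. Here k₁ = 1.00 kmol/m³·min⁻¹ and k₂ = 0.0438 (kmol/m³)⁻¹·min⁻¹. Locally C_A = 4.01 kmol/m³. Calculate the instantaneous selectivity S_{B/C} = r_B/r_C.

1.42

S_{B/C} = r_B/r_C = (k₁)/(k₂·C_A^2) = (k₁/k₂)·C_A^-2.
= (1.00) / (0.0438×4.010^2) = 1.000/0.7043 = 1.42.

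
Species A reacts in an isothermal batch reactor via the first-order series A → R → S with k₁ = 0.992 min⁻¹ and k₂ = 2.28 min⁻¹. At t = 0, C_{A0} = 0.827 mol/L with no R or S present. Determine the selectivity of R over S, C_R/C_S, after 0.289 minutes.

2.58

For first-order series with pure A initially, C_R(t) = k₁C_{A0}/(k₂−k₁)·(e^(−k₁t) − e^(−k₂t)).
e^(−k₁t) = e^(−0.992×0.289) = e^(−0.2867) = 0.7507; e^(−k₂t) = e^(−0.6589) = 0.5174.
C_R = 0.992×0.827/(2.28−0.992) × (0.7507−0.5174) = 0.6369×0.2333 = 0.1486 mol/L.
C_A = C_{A0}e^(−k₁t) = 0.6209 mol/L, so C_S = C_{A0}−C_A−C_R = 0.05751 mol/L; C_R/C_S = 2.58.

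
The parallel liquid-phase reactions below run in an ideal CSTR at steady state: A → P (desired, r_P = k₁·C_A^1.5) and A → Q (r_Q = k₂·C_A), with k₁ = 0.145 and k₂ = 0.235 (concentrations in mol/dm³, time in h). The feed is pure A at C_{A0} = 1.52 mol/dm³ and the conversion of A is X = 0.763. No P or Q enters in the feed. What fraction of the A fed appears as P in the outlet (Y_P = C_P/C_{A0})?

0.206

Exit C_A = C_{A0}(1−X) = 1.52×0.237 = 0.3602 mol/dm³.
In a CSTR the entire volume is at exit conditions, so r_P = 0.145×0.3602^1.5 = 0.03135 and r_Q = 0.235×0.3602 = 0.08466.
Fraction of consumed A going to P: r_P/(r_P+r_Q) = 0.2703.
C_P = 0.2703·C_{A0}·X = 0.2703×1.52×0.763 = 0.313 mol/dm³; Y_P = C_P/C_{A0} = 0.206.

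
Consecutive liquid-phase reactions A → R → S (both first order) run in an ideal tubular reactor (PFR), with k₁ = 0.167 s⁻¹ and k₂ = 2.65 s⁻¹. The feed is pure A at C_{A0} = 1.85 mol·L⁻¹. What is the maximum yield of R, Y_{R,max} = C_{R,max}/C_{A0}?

Evaluating C_R at τ_opt = ln(k₂/k₁)/(k₂−k₁) gives C_{R,max}/C_{A0} = (k₁/k₂)^[k₂/(k₂−k₁)].
= (0.167/2.65)^(2.65/(2.65−0.167)) = (0.06302)^(1.067) = 0.05233.

0.0523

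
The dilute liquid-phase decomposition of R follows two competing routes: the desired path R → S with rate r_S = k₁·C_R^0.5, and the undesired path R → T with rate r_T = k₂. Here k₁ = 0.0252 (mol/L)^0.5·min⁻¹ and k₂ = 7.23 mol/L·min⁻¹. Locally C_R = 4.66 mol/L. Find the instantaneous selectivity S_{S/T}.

S_{S/T} = r_S/r_T = (k₁·C_R^0.5)/(k₂) = (k₁/k₂)·C_R^0.5.
= (0.0252×4.660^0.5) / (7.23) = 0.05440/7.230 = 0.00752.
Since the desired path is higher order in R, keeping C_R high (PFR or concentrated feed) favours S.

0.00752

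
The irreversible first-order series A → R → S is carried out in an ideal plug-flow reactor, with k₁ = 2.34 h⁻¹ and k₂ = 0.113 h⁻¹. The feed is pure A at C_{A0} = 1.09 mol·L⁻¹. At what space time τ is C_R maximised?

1.36 h

The intermediate peaks when r₁ = r₂, i.e. k₁e^(−k₁τ) = k₂e^(−k₂τ), giving τ_opt = ln(k₂/k₁)/(k₂−k₁).
= ln(0.113/2.34)/(0.113−2.34) = ln(0.04829)/-2.227 = -3.031/-2.227 = 1.36 h.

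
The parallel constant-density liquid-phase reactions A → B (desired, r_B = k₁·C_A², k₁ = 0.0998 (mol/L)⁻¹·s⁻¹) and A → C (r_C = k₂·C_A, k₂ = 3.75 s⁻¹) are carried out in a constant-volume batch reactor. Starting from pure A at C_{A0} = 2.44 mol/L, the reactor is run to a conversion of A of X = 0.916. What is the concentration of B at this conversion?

C_A = C_{A0}(1−X) = 0.2050 mol/L.
Along a PFR/batch, dC_C/dC_A = −r_C/(r_B+r_C) = −k₂/(k₂+k₁·C_A).
Integrating from C_{A0} to C_A: C_C = (3.75/0.0998)·ln[(3.75+0.0998·2.44)/(3.75+0.0998·0.205)] = 37.58·ln(3.994/3.770) = 2.160 mol/L.
Then C_B = (C_{A0}−C_A) − C_C = 2.235 − 2.160 = 0.07539 mol/L.

0.0754 mol/L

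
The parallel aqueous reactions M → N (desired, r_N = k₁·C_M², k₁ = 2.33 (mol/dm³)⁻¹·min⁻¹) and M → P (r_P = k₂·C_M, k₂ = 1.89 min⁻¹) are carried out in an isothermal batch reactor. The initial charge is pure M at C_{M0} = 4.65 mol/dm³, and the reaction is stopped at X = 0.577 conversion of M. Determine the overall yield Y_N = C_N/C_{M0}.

0.459

C_M = C_{M0}(1−X) = 1.967 mol/dm³.
Along a PFR/batch, dC_P/dC_M = −r_P/(r_N+r_P) = −k₂/(k₂+k₁·C_M).
Integrating from C_{M0} to C_M: C_P = (1.89/2.33)·ln[(1.89+2.33·4.65)/(1.89+2.33·1.97)] = 0.8112·ln(12.72/6.473) = 0.5483 mol/dm³.
Then C_N = (C_{M0}−C_M) − C_P = 2.683 − 0.5483 = 2.135 mol/dm³.
Y_N = C_N/C_{M0} = 2.135/4.65 = 0.459.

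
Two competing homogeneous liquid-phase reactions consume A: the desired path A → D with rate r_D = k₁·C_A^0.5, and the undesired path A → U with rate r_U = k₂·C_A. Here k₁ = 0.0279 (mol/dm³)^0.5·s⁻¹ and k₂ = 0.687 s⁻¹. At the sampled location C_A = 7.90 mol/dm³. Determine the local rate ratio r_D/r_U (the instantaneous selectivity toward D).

S_{D/U} = r_D/r_U = (k₁·C_A^0.5)/(k₂·C_A) = (k₁/k₂)·C_A^-0.5.
= (0.0279×7.900^0.5) / (0.687×7.900) = 0.07842/5.427 = 0.0144.
The undesired path is higher order in A, so low C_A (CSTR or dilute feed) favours D.

0.0144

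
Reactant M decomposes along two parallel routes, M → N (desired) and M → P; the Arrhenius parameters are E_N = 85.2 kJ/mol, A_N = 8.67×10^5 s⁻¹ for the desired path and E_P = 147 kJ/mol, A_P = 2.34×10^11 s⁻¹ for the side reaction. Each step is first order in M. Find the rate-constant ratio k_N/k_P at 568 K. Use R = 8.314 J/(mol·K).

1.79

With equal orders, S_{N/P} = k_N/k_P = (A_N/A_P)·exp[(E_P−E_N)/(RT)].
(E_P−E_N)/(RT) = (147−85.2)×10³/(8.314×568) = 61800/4722 = 13.09.
k_N/k_P = (8.67×10^5/2.34×10^11)·exp(13.09) = 3.705×10^-6 × 4.825×10^5 = 1.79.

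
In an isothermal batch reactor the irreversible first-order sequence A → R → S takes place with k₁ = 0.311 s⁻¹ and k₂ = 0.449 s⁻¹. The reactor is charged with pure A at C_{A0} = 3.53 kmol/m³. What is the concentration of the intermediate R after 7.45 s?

Solving the coupled first-order balances gives C_R(t) = [k₁/(k₂−k₁)]·C_{A0}·(e^(−k₁t) − e^(−k₂t)).
e^(−k₁t) = e^(−0.311×7.45) = e^(−2.317) = 0.09857; e^(−k₂t) = e^(−3.345) = 0.03526.
C_R = 0.311×3.53/(0.449−0.311) × (0.09857−0.03526) = 7.955×0.06332 = 0.5037 kmol/m³.

0.504 kmol/m³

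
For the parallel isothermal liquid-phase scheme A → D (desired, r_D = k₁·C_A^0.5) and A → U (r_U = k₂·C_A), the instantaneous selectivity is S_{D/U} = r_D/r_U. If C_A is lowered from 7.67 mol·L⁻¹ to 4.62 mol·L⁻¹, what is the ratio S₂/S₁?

1.29

S_{D/U} = (k₁/k₂)·C_A^-0.5, so S₂/S₁ = (C_{A,2}/C_{A,1})^-0.5.
= (4.62/7.67)^(-0.5) = (0.6023)^(-0.5) = 1.29.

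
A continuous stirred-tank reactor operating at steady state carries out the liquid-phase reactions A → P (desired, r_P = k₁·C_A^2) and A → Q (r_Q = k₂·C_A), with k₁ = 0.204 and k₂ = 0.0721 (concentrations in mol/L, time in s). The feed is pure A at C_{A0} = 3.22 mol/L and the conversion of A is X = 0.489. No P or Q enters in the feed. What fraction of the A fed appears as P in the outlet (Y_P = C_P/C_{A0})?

Exit C_A = C_{A0}(1−X) = 3.22×0.511 = 1.645 mol/L.
In a CSTR the entire volume is at exit conditions, so r_P = 0.204×1.645^2 = 0.5523 and r_Q = 0.0721×1.645 = 0.1186.
Fraction of consumed A going to P: r_P/(r_P+r_Q) = 0.8232.
C_P = 0.8232·C_{A0}·X = 0.8232×3.22×0.489 = 1.30 mol/L; Y_P = C_P/C_{A0} = 0.403.

0.403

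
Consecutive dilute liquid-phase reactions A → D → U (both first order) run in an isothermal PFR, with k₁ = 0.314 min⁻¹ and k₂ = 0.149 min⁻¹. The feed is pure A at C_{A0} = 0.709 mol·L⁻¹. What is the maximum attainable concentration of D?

For a first-order series the maximum intermediate yield is C_{D,max}/C_{A0} = (k₁/k₂)^[k₂/(k₂−k₁)].
= (0.314/0.149)^(0.149/(0.149−0.314)) = (2.107)^(-0.9030) = 0.5101.
C_{D,max} = 0.5101×0.709 = 0.362 mol·L⁻¹.

0.362 mol·L⁻¹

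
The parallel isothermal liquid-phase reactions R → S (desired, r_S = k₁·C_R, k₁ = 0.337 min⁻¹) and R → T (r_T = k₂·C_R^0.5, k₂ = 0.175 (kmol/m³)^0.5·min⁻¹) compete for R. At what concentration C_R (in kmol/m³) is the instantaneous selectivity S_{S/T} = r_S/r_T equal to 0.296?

0.0236 kmol/m³

S_{S/T} = (k₁/k₂)·C_R^0.5 ⇒ C_R = (S·k₂/k₁)^(2).
= (0.296×0.175/0.337)^(2) = (0.1537)^(2) = 0.0236 kmol/m³.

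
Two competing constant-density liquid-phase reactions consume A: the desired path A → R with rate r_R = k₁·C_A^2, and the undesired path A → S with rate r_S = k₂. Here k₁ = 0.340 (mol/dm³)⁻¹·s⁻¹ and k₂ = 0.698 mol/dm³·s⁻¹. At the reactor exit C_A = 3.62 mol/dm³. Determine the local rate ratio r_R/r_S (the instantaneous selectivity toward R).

S_{R/S} = r_R/r_S = (k₁·C_A^2)/(k₂) = (k₁/k₂)·C_A^2.
= (0.340×3.620^2) / (0.698) = 4.455/0.6980 = 6.38.

6.38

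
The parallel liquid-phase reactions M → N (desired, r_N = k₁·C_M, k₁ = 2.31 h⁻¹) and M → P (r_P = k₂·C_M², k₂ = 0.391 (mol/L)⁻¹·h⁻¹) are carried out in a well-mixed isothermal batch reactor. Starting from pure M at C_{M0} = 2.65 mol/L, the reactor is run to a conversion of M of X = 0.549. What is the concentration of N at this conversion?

1.10 mol/L

C_M = C_{M0}(1−X) = 1.195 mol/L.
Along a PFR/batch, dC_N/dC_M = −r_N/(r_N+r_P) = −k₁/(k₁+k₂·C_M).
Integrating from C_{M0} to C_M: C_N = (2.31/0.391)·ln[(2.31+0.391·2.65)/(2.31+0.391·1.20)] = 5.908·ln(3.346/2.777) = 1.101 mol/L.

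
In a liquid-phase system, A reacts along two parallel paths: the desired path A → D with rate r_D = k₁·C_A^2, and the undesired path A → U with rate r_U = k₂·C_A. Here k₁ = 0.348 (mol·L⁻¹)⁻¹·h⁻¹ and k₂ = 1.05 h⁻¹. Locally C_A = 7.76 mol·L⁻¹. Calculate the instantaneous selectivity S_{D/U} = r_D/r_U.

2.57

S_{D/U} = r_D/r_U = (k₁·C_A^2)/(k₂·C_A) = (k₁/k₂)·C_A.
= (0.348×7.760^2) / (1.05×7.760) = 20.96/8.148 = 2.57.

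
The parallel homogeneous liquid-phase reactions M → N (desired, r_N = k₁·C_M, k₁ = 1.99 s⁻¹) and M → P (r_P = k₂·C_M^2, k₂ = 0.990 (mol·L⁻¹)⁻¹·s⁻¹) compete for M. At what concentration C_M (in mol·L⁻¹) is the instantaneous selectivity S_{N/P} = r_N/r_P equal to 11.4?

0.176 mol·L⁻¹

S_{N/P} = (k₁/k₂)·C_M⁻¹ ⇒ C_M = (S·k₂/k₁)^(-1).
= (11.4×0.990/1.99)^(-1) = (5.671)^(-1) = 0.176 mol·L⁻¹.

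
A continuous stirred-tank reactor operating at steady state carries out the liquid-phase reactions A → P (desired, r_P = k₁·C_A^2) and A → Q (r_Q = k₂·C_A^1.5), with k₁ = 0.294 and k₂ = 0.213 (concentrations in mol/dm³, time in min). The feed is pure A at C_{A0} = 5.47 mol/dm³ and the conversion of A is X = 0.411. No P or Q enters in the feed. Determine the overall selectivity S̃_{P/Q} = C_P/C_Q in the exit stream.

2.48

Exit C_A = C_{A0}(1−X) = 5.47×0.589 = 3.222 mol/dm³.
In a CSTR the entire volume is at exit conditions, so r_P = 0.294×3.222^2 = 3.052 and r_Q = 0.213×3.222^1.5 = 1.232.
Overall selectivity = C_P/C_Q = r_Pτ/(r_Qτ) = r_P/r_Q = 2.48.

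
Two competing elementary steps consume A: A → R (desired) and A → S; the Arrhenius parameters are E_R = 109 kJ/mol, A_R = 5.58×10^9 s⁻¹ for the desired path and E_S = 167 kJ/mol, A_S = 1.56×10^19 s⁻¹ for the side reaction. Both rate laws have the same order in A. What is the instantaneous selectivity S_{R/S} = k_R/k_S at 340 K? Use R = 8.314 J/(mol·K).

k_R/k_S = (A_R/A_S)·exp[−(E_R−E_S)/(RT)] = (A_R/A_S)·exp[(E_S−E_R)/(RT)].
(E_S−E_R)/(RT) = (167−109)×10³/(8.314×340) = 58000/2827 = 20.52.
k_R/k_S = (5.58×10^9/1.56×10^19)·exp(20.52) = 3.577×10^-10 × 8.146×10^8 = 0.291.
Since E_R < E_S, lowering the temperature improves selectivity toward R.

0.291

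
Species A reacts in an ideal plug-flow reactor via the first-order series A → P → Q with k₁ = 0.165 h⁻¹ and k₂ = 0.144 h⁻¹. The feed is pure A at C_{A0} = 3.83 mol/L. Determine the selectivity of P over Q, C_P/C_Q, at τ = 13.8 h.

The intermediate concentration in a first-order A→B→C sequence is C_P = k₁C_{A0}(e^(−k₁τ) − e^(−k₂τ))/(k₂−k₁).
e^(−k₁τ) = e^(−0.165×13.8) = e^(−2.277) = 0.1026; e^(−k₂τ) = e^(−1.987) = 0.1371.
C_P = 0.165×3.83/(0.144−0.165) × (0.1026−0.1371) = (-30.09)×(-0.03449) = 1.038 mol/L.
C_A = C_{A0}e^(−k₁τ) = 0.3929 mol/L, so C_Q = C_{A0}−C_A−C_P = 2.399 mol/L; C_P/C_Q = 0.433.

0.433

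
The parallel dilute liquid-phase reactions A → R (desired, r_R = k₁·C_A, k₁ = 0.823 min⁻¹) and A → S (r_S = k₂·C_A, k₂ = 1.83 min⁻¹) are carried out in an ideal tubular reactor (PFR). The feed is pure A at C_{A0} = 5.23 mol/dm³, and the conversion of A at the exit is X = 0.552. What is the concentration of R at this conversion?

0.896 mol/dm³

C_A = C_{A0}(1−X) = 2.343 mol/dm³.
Both paths are first order in A, so the instantaneous fraction to R is constant: dC_R/d(−C_A) = k₁/(k₁+k₂) = 0.3102.
C_R = 0.3102·(C_{A0}−C_A) = 0.3102×2.887 = 0.896 mol/dm³.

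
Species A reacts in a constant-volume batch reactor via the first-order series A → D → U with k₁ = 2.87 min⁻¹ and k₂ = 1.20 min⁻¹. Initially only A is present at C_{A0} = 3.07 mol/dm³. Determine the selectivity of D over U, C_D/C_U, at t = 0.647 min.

1.62

Solving the coupled first-order balances gives C_D(t) = [k₁/(k₂−k₁)]·C_{A0}·(e^(−k₁t) − e^(−k₂t)).
e^(−k₁t) = e^(−2.87×0.647) = e^(−1.857) = 0.1562; e^(−k₂t) = e^(−0.7764) = 0.4601.
C_D = 2.87×3.07/(1.20−2.87) × (0.1562−0.4601) = (-5.276)×(-0.3039) = 1.603 mol/dm³.
C_A = C_{A0}e^(−k₁t) = 0.4794 mol/dm³, so C_U = C_{A0}−C_A−C_D = 0.9872 mol/dm³; C_D/C_U = 1.62.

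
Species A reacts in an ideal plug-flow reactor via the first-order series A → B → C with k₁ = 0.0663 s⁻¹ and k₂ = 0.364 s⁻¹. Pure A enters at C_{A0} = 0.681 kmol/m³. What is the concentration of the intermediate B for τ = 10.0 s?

For first-order series with pure A initially, C_B(τ) = k₁C_{A0}/(k₂−k₁)·(e^(−k₁τ) − e^(−k₂τ)).
e^(−k₁τ) = e^(−0.0663×10.0) = e^(−0.6630) = 0.5153; e^(−k₂τ) = e^(−3.640) = 0.02625.
C_B = 0.0663×0.681/(0.364−0.0663) × (0.5153−0.02625) = 0.1517×0.4891 = 0.07417 kmol/m³.

0.0742 kmol/m³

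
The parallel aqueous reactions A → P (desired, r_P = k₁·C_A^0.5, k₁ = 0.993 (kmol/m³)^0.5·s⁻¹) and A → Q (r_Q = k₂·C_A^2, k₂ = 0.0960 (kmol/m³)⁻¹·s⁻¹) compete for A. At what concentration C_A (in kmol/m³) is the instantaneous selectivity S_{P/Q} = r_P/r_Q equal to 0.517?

S_{P/Q} = (k₁/k₂)·C_A^-1.5 ⇒ C_A = (S·k₂/k₁)^(1/(-1.5)).
= (0.517×0.0960/0.993)^(-0.6667) = (0.04998)^(-0.6667) = 7.37 kmol/m³.

7.37 kmol/m³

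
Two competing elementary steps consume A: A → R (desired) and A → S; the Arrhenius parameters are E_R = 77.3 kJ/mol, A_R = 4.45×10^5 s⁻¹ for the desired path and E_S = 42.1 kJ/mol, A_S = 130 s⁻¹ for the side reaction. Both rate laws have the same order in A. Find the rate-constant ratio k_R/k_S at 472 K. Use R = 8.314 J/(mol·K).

With equal orders, S_{R/S} = k_R/k_S = (A_R/A_S)·exp[(E_S−E_R)/(RT)].
(E_S−E_R)/(RT) = (42.1−77.3)×10³/(8.314×472) = -35200/3924 = -8.970.
k_R/k_S = (4.45×10^5/130)·exp(-8.970) = 3423 × 1.272×10^-4 = 0.435.

0.435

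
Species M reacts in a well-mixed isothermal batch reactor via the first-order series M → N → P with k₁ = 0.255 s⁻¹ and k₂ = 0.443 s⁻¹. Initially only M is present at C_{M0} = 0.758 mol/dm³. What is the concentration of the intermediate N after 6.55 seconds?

The intermediate concentration in a first-order A→B→C sequence is C_N = k₁C_{M0}(e^(−k₁t) − e^(−k₂t))/(k₂−k₁).
e^(−k₁t) = e^(−0.255×6.55) = e^(−1.670) = 0.1882; e^(−k₂t) = e^(−2.902) = 0.05493.
C_N = 0.255×0.758/(0.443−0.255) × (0.1882−0.05493) = 1.028×0.1333 = 0.1370 mol/dm³.

0.137 mol/dm³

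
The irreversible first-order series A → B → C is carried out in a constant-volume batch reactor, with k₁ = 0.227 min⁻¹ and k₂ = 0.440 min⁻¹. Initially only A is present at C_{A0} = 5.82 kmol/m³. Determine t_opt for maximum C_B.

For first-order series the maximum of C_B occurs at t_opt = ln(k₂/k₁)/(k₂−k₁).
= ln(0.440/0.227)/(0.440−0.227) = ln(1.938)/0.2130 = 0.6618/0.2130 = 3.11 min.

3.11 min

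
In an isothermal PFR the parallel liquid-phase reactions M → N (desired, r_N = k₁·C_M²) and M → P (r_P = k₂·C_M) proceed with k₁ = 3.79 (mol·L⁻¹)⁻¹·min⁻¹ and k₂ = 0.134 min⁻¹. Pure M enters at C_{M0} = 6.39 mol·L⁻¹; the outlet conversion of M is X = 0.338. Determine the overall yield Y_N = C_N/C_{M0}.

0.336

C_M = C_{M0}(1−X) = 4.230 mol·L⁻¹.
Along a PFR/batch, dC_P/dC_M = −r_P/(r_N+r_P) = −k₂/(k₂+k₁·C_M).
Integrating from C_{M0} to C_M: C_P = (0.134/3.79)·ln[(0.134+3.79·6.39)/(0.134+3.79·4.23)] = 0.03536·ln(24.35/16.17) = 0.01448 mol·L⁻¹.
Then C_N = (C_{M0}−C_M) − C_P = 2.160 − 0.01448 = 2.145 mol·L⁻¹.
Y_N = C_N/C_{M0} = 2.145/6.39 = 0.336.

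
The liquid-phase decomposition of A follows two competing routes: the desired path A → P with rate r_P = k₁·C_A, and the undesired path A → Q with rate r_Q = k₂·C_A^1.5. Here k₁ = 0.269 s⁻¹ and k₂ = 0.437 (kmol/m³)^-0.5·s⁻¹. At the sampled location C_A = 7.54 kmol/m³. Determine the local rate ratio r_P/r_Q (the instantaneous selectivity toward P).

S_{P/Q} = r_P/r_Q = (k₁·C_A)/(k₂·C_A^1.5) = (k₁/k₂)·C_A^-0.5.
= (0.269×7.540) / (0.437×7.540^1.5) = 2.028/9.048 = 0.224.
The undesired path is higher order in A, so low C_A (CSTR or dilute feed) favours P.

0.224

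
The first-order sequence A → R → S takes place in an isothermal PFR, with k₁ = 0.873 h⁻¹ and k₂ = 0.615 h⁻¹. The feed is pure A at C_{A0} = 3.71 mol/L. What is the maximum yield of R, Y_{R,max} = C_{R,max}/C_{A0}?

Evaluating C_R at τ_opt = ln(k₂/k₁)/(k₂−k₁) gives C_{R,max}/C_{A0} = (k₁/k₂)^[k₂/(k₂−k₁)].
= (0.873/0.615)^(0.615/(0.615−0.873)) = (1.420)^(-2.384) = 0.4339.

0.434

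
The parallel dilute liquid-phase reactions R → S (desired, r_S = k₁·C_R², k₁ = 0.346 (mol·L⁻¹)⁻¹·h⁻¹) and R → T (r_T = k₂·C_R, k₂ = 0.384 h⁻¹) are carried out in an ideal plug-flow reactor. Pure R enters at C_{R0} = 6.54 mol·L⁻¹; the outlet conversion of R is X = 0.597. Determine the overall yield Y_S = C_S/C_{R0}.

0.476

C_R = C_{R0}(1−X) = 2.636 mol·L⁻¹.
Along a PFR/batch, dC_T/dC_R = −r_T/(r_S+r_T) = −k₂/(k₂+k₁·C_R).
Integrating from C_{R0} to C_R: C_T = (0.384/0.346)·ln[(0.384+0.346·6.54)/(0.384+0.346·2.64)] = 1.110·ln(2.647/1.296) = 0.7926 mol·L⁻¹.
Then C_S = (C_{R0}−C_R) − C_T = 3.904 − 0.7926 = 3.112 mol·L⁻¹.
Y_S = C_S/C_{R0} = 3.112/6.54 = 0.476.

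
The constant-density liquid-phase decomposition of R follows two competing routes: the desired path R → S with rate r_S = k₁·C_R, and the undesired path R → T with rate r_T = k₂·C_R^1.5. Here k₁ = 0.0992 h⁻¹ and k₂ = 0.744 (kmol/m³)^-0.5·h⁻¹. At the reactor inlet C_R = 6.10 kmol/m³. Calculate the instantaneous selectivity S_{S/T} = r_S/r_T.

S_{S/T} = r_S/r_T = (k₁·C_R)/(k₂·C_R^1.5) = (k₁/k₂)·C_R^-0.5.
= (0.0992×6.100) / (0.744×6.100^1.5) = 0.6051/11.21 = 0.0540.
The undesired path is higher order in R, so low C_R (CSTR or dilute feed) favours S.

0.0540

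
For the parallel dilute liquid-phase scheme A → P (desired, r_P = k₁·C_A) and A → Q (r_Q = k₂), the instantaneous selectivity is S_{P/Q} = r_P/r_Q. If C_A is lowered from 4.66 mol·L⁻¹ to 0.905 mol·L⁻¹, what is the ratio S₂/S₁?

0.194

S_{P/Q} = (k₁/k₂)·C_A, so S₂/S₁ = (C_{A,2}/C_{A,1}).
= 0.905/4.66 = 0.194.
Selectivity toward P falls as C_A falls — high-concentration operation is favoured.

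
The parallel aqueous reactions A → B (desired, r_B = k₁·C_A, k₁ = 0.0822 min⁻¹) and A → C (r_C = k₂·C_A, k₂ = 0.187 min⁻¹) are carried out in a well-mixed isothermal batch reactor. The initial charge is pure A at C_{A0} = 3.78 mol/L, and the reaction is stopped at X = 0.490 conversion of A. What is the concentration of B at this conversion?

C_A = C_{A0}(1−X) = 1.928 mol/L.
Both paths are first order in A, so the instantaneous fraction to B is constant: dC_B/d(−C_A) = k₁/(k₁+k₂) = 0.3053.
C_B = 0.3053·(C_{A0}−C_A) = 0.3053×1.852 = 0.566 mol/L.

0.566 mol/L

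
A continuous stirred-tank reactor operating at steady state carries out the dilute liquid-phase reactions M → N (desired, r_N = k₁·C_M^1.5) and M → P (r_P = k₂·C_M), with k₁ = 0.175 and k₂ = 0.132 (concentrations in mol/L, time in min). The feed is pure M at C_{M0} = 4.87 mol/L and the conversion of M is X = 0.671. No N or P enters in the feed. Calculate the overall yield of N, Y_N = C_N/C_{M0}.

Exit C_M = C_{M0}(1−X) = 4.87×0.329 = 1.602 mol/L.
Rates in a CSTR are evaluated at the outlet concentration: r_N = 0.175×1.602^1.5 = 0.3549, r_P = 0.132×1.602 = 0.2115.
Fraction of consumed M going to N: r_N/(r_N+r_P) = 0.6266.
C_N = 0.6266·C_{M0}·X = 0.6266×4.87×0.671 = 2.05 mol/L; Y_N = C_N/C_{M0} = 0.420.

0.420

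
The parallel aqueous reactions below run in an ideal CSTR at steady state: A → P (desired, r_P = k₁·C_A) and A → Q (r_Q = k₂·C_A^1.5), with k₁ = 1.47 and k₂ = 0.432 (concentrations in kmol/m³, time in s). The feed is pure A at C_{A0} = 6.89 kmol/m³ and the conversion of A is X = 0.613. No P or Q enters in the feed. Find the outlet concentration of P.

Exit C_A = C_{A0}(1−X) = 6.89×0.387 = 2.666 kmol/m³.
A CSTR operates uniformly at the exit composition, giving r_P = 3.920 and r_Q = 1.881 (each k·C_A^n at C_A = 2.666).
Fraction of consumed A going to P: r_P/(r_P+r_Q) = 0.6757.
C_P = 0.6757·C_{A0}·X = 0.6757×6.89×0.613 = 2.85 kmol/m³.

2.85 kmol/m³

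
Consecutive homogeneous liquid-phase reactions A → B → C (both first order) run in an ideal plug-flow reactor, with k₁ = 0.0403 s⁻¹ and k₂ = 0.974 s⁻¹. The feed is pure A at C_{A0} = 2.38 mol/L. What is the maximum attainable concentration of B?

0.0858 mol/L

For a first-order series the maximum intermediate yield is C_{B,max}/C_{A0} = (k₁/k₂)^[k₂/(k₂−k₁)].
= (0.0403/0.974)^(0.974/(0.974−0.0403)) = (0.04138)^(1.043) = 0.03606.
C_{B,max} = 0.03606×2.38 = 0.0858 mol/L.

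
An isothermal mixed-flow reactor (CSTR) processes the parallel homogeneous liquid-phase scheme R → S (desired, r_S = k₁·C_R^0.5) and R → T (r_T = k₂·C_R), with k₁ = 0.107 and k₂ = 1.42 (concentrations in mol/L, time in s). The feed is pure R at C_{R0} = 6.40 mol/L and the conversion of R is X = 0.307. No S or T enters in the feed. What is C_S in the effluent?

0.0679 mol/L

Exit C_R = C_{R0}(1−X) = 6.40×0.693 = 4.435 mol/L.
In a CSTR the entire volume is at exit conditions, so r_S = 0.107×4.435^0.5 = 0.2253 and r_T = 1.42×4.435 = 6.298.
Fraction of consumed R going to S: r_S/(r_S+r_T) = 0.03454.
C_S = 0.03454·C_{R0}·X = 0.03454×6.40×0.307 = 0.0679 mol/L.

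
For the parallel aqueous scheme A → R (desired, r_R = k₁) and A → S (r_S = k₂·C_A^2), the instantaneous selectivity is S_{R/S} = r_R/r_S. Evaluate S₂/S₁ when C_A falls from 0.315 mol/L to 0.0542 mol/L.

S_{R/S} = (k₁/k₂)·C_A^-2, so S₂/S₁ = (C_{A,2}/C_{A,1})^-2.
= (0.0542/0.315)^(-2) = (0.1721)^(-2) = 33.8.

33.8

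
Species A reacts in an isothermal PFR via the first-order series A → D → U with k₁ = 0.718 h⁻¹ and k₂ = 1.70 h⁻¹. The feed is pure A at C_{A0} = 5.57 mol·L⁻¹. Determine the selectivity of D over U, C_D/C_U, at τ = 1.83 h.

The intermediate concentration in a first-order A→B→C sequence is C_D = k₁C_{A0}(e^(−k₁τ) − e^(−k₂τ))/(k₂−k₁).
e^(−k₁τ) = e^(−0.718×1.83) = e^(−1.314) = 0.2688; e^(−k₂τ) = e^(−3.111) = 0.04456.
C_D = 0.718×5.57/(1.70−0.718) × (0.2688−0.04456) = 4.073×0.2242 = 0.9131 mol·L⁻¹.
C_A = C_{A0}e^(−k₁τ) = 1.497 mol·L⁻¹, so C_U = C_{A0}−C_A−C_D = 3.160 mol·L⁻¹; C_D/C_U = 0.289.

0.289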